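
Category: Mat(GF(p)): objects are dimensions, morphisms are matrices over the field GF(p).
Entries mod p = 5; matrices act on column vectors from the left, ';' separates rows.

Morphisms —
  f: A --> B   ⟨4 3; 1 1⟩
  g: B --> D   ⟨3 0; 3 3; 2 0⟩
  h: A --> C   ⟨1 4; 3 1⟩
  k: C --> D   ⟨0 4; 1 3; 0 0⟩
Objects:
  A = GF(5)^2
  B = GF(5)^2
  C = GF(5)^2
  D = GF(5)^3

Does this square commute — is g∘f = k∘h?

Answer: DOES NOT COMMUTE

Derivation:
Path 1 = f;g:
  e0=(1,0) f-->(4,1) g-->(2,0,3)
  e1=(0,1) f-->(3,1) g-->(4,2,1)
  ⟦path⟧₁ = ⟨2 4; 0 2; 3 1⟩
Path 2 = h;k:
  e0=(1,0) h-->(1,3) k-->(2,0,0)
  e1=(0,1) h-->(4,1) k-->(4,2,0)
  ⟦path⟧₂ = ⟨2 4; 0 2; 0 0⟩
Equal? differ; not commutative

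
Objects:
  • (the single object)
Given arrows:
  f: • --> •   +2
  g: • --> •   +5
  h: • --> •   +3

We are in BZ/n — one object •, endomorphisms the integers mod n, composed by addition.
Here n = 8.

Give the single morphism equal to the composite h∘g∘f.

Answer: +2

Trace:
  0 +2≡2 +5≡7 +3≡2  (mod 8)
⟦path⟧: +2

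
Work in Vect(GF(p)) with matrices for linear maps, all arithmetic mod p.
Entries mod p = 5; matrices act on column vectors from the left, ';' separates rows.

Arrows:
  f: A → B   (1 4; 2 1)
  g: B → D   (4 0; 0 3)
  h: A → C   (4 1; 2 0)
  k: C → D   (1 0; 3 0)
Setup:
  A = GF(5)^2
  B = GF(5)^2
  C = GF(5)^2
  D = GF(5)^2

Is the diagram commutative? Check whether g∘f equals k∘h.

Answer: DOES NOT COMMUTE

Work:
Path 1 = f;g:
  e0=(1,0) f→(1,2) g→(4,1)
  e1=(0,1) f→(4,1) g→(1,3)
  ⟦path⟧₁ = (4 1; 1 3)
Path 2 = h;k:
  e0=(1,0) h→(4,2) k→(4,2)
  e1=(0,1) h→(1,0) k→(1,3)
  ⟦path⟧₂ = (4 1; 2 3)
Equal? differ; not commutative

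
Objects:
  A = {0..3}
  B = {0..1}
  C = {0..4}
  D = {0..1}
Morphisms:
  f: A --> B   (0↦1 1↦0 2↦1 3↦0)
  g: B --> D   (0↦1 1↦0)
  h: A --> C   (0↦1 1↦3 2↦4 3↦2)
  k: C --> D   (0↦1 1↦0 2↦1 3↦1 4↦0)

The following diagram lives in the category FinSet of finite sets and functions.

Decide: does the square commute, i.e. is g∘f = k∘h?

Answer: COMMUTES

Derivation:
1) trace f;g:
  0 f-->1 g-->0
  1 f-->0 g-->1
  2 f-->1 g-->0
  3 f-->0 g-->1
  result₁ = (0↦0 1↦1 2↦0 3↦1)
2) trace h;k:
  0 h-->1 k-->0
  1 h-->3 k-->1
  2 h-->4 k-->0
  3 h-->2 k-->1
  result₂ = (0↦0 1↦1 2↦0 3↦1)
Equal? same morphism ✓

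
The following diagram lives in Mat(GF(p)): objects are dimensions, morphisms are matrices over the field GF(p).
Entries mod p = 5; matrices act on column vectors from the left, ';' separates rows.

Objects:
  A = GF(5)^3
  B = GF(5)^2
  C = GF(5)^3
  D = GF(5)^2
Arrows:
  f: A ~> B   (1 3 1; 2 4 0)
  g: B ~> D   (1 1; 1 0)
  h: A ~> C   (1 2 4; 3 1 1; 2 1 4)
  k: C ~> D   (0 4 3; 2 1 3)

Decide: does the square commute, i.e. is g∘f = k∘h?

Answer: COMMUTES

Trace:
Along f;g (path 1):
  e0=[1,0,0] f~>[1,2] g~>[3,1]
  e1=[0,1,0] f~>[3,4] g~>[2,3]
  e2=[0,0,1] f~>[1,0] g~>[1,1]
  composite₁ = (3 2 1; 1 3 1)
Along h;k (path 2):
  e0=[1,0,0] h~>[1,3,2] k~>[3,1]
  e1=[0,1,0] h~>[2,1,1] k~>[2,3]
  e2=[0,0,1] h~>[4,1,4] k~>[1,1]
  composite₂ = (3 2 1; 1 3 1)
Equal? equal; square commutes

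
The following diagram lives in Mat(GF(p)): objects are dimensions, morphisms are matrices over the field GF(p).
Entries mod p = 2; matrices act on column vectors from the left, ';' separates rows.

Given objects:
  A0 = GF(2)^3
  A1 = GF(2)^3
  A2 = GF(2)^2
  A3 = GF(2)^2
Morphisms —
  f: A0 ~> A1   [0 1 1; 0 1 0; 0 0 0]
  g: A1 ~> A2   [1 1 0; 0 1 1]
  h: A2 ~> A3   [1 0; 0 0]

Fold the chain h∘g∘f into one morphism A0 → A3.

  e0=[1,0,0] f~>[0,0,0] g~>[0,0] h~>[0,0]
  e1=[0,1,0] f~>[1,1,0] g~>[0,1] h~>[0,0]
  e2=[0,0,1] f~>[1,0,0] g~>[1,0] h~>[1,0]
composite: [0 0 1; 0 0 0]

Answer: [0 0 1; 0 0 0]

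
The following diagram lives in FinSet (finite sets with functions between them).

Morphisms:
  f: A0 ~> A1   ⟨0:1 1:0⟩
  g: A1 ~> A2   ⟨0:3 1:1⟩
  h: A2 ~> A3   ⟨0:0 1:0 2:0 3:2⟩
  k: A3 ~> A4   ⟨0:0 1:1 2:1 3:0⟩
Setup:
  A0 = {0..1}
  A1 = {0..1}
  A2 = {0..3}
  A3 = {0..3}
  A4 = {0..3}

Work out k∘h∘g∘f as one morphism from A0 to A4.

Answer: ⟨0:0 1:1⟩

Derivation:
  0 f~>1 g~>1 h~>0 k~>0
  1 f~>0 g~>3 h~>2 k~>1
result: ⟨0:0 1:1⟩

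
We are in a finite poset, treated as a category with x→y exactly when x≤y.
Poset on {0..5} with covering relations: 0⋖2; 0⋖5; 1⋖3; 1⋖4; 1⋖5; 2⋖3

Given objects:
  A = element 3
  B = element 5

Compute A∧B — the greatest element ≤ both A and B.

Answer: NO MEET EXISTS

Derivation:
Common predecessors of 3,5: {0,1}
  maximal lower bounds 0 and 1 are incomparable: neither 0⊑1 nor 1⊑0
→ no greatest lower bound exists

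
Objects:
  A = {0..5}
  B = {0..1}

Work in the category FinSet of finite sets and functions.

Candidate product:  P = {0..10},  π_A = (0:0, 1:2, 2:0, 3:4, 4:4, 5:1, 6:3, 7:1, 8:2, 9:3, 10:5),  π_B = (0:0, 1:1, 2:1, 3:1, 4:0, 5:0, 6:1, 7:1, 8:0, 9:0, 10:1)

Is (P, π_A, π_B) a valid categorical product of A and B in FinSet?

Answer: NOT A VALID PRODUCT — |P|=11 ≠ |A|·|B|=12

Work:
|A|·|B| = 6·2 = 12;  |P| = 11
  → cardinalities differ; no bijection possible.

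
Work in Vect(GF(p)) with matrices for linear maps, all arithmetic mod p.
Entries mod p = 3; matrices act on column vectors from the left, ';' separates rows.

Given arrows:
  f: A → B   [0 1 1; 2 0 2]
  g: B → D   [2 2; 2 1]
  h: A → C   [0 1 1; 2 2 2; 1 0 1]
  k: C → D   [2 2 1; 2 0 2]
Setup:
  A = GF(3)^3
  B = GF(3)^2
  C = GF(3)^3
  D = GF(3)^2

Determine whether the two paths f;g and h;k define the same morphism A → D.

Along f;g (path 1):
  e0=(1,0,0) f→(0,2) g→(1,2)
  e1=(0,1,0) f→(1,0) g→(2,2)
  e2=(0,0,1) f→(1,2) g→(0,1)
  ⟦path⟧₁ = [1 2 0; 2 2 1]
Along h;k (path 2):
  e0=(1,0,0) h→(0,2,1) k→(2,2)
  e1=(0,1,0) h→(1,2,0) k→(0,2)
  e2=(0,0,1) h→(1,2,1) k→(1,1)
  ⟦path⟧₂ = [2 0 1; 2 2 1]
Equal? NO — does not commute

Answer: DOES NOT COMMUTE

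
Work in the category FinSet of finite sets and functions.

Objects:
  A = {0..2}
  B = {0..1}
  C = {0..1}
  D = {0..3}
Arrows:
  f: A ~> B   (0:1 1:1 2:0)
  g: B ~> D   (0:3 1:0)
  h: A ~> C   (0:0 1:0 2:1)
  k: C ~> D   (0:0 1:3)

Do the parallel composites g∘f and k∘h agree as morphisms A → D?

Answer: COMMUTES

Derivation:
Path 1 = f;g:
  0 f~>1 g~>0
  1 f~>1 g~>0
  2 f~>0 g~>3
  ⟦path⟧₁ = (0:0 1:0 2:3)
Path 2 = h;k:
  0 h~>0 k~>0
  1 h~>0 k~>0
  2 h~>1 k~>3
  ⟦path⟧₂ = (0:0 1:0 2:3)
Equal? same morphism ✓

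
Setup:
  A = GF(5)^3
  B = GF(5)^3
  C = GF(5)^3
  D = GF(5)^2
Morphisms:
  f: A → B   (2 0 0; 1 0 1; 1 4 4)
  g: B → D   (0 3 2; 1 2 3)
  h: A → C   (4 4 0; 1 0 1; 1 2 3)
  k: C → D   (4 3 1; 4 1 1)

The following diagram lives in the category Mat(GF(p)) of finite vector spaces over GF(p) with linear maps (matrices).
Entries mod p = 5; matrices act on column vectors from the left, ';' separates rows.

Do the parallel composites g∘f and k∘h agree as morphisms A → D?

Along f;g (path 1):
  e0=(1,0,0) f→(2,1,1) g→(0,2)
  e1=(0,1,0) f→(0,0,4) g→(3,2)
  e2=(0,0,1) f→(0,1,4) g→(1,4)
  result₁ = (0 3 1; 2 2 4)
Along h;k (path 2):
  e0=(1,0,0) h→(4,1,1) k→(0,3)
  e1=(0,1,0) h→(4,0,2) k→(3,3)
  e2=(0,0,1) h→(0,1,3) k→(1,4)
  result₂ = (0 3 1; 3 3 4)
Equal? differ; not commutative

Answer: DOES NOT COMMUTE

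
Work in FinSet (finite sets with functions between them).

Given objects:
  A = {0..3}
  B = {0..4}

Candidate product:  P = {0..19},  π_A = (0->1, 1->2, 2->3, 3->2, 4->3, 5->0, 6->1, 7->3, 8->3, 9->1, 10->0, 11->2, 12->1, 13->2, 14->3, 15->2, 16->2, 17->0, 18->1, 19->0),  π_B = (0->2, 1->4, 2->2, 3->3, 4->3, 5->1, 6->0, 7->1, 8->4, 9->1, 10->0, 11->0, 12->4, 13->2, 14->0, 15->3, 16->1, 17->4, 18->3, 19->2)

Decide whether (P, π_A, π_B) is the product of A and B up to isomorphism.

Answer: NOT A VALID PRODUCT — duplicate pair at indices 15,3

Work:
|A|·|B| = 4·5 = 20;  |P| = 20
Check the pairing map k ↦ (π_A(k), π_B(k)):
  0 -> (1,2)
  1 -> (2,4)
  2 -> (3,2)
  3 -> (2,3)
  4 -> (3,3)
  5 -> (0,1)
  6 -> (1,0)
  7 -> (3,1)
  8 -> (3,4)
  9 -> (1,1)
  10 -> (0,0)
  11 -> (2,0)
  12 -> (1,4)
  13 -> (2,2)
  14 -> (3,0)
  15 -> (2,3)  ✗ repeats pair of k=3
  16 -> (2,1)
  17 -> (0,4)
  18 -> (1,3)
  19 -> (0,2)
distinct pairs in image: 19 / 20 needed
  → (2,3) hit at k=3 and k=15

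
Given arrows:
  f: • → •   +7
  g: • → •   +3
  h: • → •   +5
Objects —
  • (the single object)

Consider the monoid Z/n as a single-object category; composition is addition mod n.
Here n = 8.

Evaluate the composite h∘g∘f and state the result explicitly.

  0 +7≡7 +3≡2 +5≡7  (mod 8)
⟦path⟧: +7

Answer: +7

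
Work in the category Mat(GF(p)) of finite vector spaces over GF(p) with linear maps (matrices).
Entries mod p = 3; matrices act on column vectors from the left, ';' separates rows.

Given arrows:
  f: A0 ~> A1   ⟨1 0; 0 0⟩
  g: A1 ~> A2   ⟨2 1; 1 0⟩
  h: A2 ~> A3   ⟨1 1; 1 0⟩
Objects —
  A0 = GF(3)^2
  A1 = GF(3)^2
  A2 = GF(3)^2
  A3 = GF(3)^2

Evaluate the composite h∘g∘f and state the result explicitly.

  e0=[1,0] f~>[1,0] g~>[2,1] h~>[0,2]
  e1=[0,1] f~>[0,0] g~>[0,0] h~>[0,0]
composite: ⟨0 0; 2 0⟩

Answer: ⟨0 0; 2 0⟩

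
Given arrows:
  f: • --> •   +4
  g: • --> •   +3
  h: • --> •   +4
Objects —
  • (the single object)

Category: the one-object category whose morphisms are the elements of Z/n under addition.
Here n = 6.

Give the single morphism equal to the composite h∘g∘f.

  0 +4≡4 +3≡1 +4≡5  (mod 6)
composite: +5

Answer: +5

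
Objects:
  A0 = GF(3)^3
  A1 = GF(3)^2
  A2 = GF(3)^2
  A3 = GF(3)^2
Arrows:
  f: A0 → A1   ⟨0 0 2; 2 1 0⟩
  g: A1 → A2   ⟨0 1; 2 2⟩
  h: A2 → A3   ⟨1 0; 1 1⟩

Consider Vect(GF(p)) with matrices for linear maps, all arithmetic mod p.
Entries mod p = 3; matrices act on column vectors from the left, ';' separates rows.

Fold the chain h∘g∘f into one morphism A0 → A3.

Answer: ⟨2 1 0; 0 0 1⟩

Work:
  e0=[1,0,0] f→[0,2] g→[2,1] h→[2,0]
  e1=[0,1,0] f→[0,1] g→[1,2] h→[1,0]
  e2=[0,0,1] f→[2,0] g→[0,1] h→[0,1]
composite: ⟨2 1 0; 0 0 1⟩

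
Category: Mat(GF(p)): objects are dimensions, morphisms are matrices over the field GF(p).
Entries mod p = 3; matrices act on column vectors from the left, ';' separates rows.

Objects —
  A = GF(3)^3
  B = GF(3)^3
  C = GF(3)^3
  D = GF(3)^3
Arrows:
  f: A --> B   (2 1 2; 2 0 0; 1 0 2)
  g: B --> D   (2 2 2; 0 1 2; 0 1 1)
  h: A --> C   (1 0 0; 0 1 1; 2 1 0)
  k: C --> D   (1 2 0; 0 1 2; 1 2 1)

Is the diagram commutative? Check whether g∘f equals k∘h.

1) trace f;g:
  e0=[1,0,0] f-->[2,2,1] g-->[1,1,0]
  e1=[0,1,0] f-->[1,0,0] g-->[2,0,0]
  e2=[0,0,1] f-->[2,0,2] g-->[2,1,2]
  result₁ = (1 2 2; 1 0 1; 0 0 2)
2) trace h;k:
  e0=[1,0,0] h-->[1,0,2] k-->[1,1,0]
  e1=[0,1,0] h-->[0,1,1] k-->[2,0,0]
  e2=[0,0,1] h-->[0,1,0] k-->[2,1,2]
  result₂ = (1 2 2; 1 0 1; 0 0 2)
Equal? YES — commutes

Answer: COMMUTES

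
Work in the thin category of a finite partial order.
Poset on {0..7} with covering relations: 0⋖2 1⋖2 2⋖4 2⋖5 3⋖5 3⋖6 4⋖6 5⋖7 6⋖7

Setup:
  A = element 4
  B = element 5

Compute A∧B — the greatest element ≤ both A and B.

{x : x⊑A ∧ x⊑B} = {0,1,2}  (A=4, B=5)
  0 ⊑ 2
  1 ⊑ 2
  2 ⊑ 2
glb = 2

Answer: A∧B = 2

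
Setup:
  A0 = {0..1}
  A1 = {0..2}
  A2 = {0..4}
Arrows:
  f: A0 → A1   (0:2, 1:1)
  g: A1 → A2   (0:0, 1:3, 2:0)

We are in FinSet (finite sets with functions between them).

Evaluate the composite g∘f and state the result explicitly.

Answer: (0:0, 1:3)

Work:
  0 f→2 g→0
  1 f→1 g→3
result: (0:0, 1:3)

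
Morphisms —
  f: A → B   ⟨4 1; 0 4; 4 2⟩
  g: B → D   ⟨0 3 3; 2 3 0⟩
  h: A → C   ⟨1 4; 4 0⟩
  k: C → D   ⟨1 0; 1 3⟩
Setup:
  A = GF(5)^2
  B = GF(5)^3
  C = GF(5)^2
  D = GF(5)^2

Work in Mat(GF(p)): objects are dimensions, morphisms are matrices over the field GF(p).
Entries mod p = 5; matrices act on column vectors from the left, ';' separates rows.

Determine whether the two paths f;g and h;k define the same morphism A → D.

Answer: DOES NOT COMMUTE

Trace:
Path 1 = f;g:
  e0=(1,0) f→(4,0,4) g→(2,3)
  e1=(0,1) f→(1,4,2) g→(3,4)
  ⟦path⟧₁ = ⟨2 3; 3 4⟩
Path 2 = h;k:
  e0=(1,0) h→(1,4) k→(1,3)
  e1=(0,1) h→(4,0) k→(4,4)
  ⟦path⟧₂ = ⟨1 4; 3 4⟩
Equal? distinct morphisms ✗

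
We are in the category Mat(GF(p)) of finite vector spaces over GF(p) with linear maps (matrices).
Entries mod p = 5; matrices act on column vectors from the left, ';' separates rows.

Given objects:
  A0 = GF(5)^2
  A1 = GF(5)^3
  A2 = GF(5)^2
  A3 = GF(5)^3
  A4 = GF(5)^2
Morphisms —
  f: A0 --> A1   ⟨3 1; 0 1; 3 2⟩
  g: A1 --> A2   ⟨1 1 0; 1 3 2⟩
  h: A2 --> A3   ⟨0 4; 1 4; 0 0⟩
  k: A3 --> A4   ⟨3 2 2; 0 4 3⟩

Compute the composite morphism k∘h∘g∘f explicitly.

  e0=(1,0) f-->(3,0,3) g-->(3,4) h-->(1,4,0) k-->(1,1)
  e1=(0,1) f-->(1,1,2) g-->(2,3) h-->(2,4,0) k-->(4,1)
composite: ⟨1 4; 1 1⟩

Answer: ⟨1 4; 1 1⟩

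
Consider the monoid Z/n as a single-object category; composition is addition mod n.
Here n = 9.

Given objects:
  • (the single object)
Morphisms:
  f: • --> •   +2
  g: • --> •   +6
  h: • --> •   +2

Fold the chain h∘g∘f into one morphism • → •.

  0 +2≡2 +6≡8 +2≡1  (mod 9)
result: +1

Answer: +1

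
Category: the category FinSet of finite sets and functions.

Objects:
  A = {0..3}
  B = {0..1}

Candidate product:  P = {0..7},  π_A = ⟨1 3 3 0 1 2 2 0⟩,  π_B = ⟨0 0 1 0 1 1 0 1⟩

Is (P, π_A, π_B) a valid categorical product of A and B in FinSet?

|A|·|B| = 4·2 = 8;  |P| = 8
Check the pairing map k ↦ (π_A(k), π_B(k)):
  0 : (1,0)
  1 : (3,0)
  2 : (3,1)
  3 : (0,0)
  4 : (1,1)
  5 : (2,1)
  6 : (2,0)
  7 : (0,1)
distinct pairs in image: 8 / 8 needed
  → bijection onto A×B; projections well-typed.

Answer: VALID PRODUCT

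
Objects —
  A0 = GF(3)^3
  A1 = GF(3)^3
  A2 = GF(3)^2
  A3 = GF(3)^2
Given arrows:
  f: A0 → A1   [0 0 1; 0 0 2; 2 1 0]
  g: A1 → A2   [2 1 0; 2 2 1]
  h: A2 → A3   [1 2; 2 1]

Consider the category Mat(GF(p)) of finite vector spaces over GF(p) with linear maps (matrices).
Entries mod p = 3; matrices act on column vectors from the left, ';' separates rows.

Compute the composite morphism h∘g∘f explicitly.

  e0=⟨1,0,0⟩ f→⟨0,0,2⟩ g→⟨0,2⟩ h→⟨1,2⟩
  e1=⟨0,1,0⟩ f→⟨0,0,1⟩ g→⟨0,1⟩ h→⟨2,1⟩
  e2=⟨0,0,1⟩ f→⟨1,2,0⟩ g→⟨1,0⟩ h→⟨1,2⟩
⟦path⟧: [1 2 1; 2 1 2]

Answer: [1 2 1; 2 1 2]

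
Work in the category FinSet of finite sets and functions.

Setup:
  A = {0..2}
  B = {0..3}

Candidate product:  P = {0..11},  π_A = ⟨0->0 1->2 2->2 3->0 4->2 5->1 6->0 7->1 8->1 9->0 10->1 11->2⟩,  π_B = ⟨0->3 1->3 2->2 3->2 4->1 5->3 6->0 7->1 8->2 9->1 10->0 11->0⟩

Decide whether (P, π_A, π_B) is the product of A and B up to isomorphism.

|A|·|B| = 3·4 = 12;  |P| = 12
Check the pairing map k ↦ (π_A(k), π_B(k)):
  0 -> (0,3)
  1 -> (2,3)
  2 -> (2,2)
  3 -> (0,2)
  4 -> (2,1)
  5 -> (1,3)
  6 -> (0,0)
  7 -> (1,1)
  8 -> (1,2)
  9 -> (0,1)
  10 -> (1,0)
  11 -> (2,0)
distinct pairs in image: 12 / 12 needed
  → bijection onto A×B; projections well-typed.

Answer: VALID PRODUCT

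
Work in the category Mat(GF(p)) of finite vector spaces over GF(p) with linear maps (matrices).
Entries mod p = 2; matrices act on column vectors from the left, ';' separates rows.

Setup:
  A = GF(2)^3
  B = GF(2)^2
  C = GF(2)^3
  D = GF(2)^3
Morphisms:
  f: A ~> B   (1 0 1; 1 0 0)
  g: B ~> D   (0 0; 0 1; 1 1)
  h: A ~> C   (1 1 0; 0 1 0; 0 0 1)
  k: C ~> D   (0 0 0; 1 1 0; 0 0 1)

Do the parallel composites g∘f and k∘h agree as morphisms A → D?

Along f;g (path 1):
  e0=[1,0,0] f~>[1,1] g~>[0,1,0]
  e1=[0,1,0] f~>[0,0] g~>[0,0,0]
  e2=[0,0,1] f~>[1,0] g~>[0,0,1]
  composite₁ = (0 0 0; 1 0 0; 0 0 1)
Along h;k (path 2):
  e0=[1,0,0] h~>[1,0,0] k~>[0,1,0]
  e1=[0,1,0] h~>[1,1,0] k~>[0,0,0]
  e2=[0,0,1] h~>[0,0,1] k~>[0,0,1]
  composite₂ = (0 0 0; 1 0 0; 0 0 1)
Equal? equal; square commutes

Answer: COMMUTES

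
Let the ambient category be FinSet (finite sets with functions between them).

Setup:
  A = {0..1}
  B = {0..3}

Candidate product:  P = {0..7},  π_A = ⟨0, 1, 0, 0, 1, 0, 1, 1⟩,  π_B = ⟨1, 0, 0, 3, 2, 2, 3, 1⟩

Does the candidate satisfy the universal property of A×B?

|A|·|B| = 2·4 = 8;  |P| = 8
Check the pairing map k ↦ (π_A(k), π_B(k)):
  0 -> (0,1)
  1 -> (1,0)
  2 -> (0,0)
  3 -> (0,3)
  4 -> (1,2)
  5 -> (0,2)
  6 -> (1,3)
  7 -> (1,1)
distinct pairs in image: 8 / 8 needed
  → bijection onto A×B; projections well-typed.

Answer: VALID PRODUCT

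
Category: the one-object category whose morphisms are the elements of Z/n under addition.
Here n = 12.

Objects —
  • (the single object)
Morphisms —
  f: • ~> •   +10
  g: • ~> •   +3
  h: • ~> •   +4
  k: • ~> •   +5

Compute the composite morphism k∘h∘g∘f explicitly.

  0 +10≡10 +3≡1 +4≡5 +5≡10  (mod 12)
composite: +10

Answer: +10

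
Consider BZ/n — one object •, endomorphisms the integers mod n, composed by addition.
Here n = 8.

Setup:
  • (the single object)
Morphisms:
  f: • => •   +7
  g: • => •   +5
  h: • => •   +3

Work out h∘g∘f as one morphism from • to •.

Answer: +7

Work:
  0 +7≡7 +5≡4 +3≡7  (mod 8)
composite: +7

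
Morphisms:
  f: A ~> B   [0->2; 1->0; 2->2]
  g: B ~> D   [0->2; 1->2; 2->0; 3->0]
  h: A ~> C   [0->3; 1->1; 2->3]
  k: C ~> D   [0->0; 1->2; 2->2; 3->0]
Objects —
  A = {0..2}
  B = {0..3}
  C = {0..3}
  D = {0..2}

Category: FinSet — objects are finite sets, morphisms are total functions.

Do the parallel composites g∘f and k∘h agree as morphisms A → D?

1) trace f;g:
  0 f~>2 g~>0
  1 f~>0 g~>2
  2 f~>2 g~>0
  ⟦path⟧₁ = [0->0; 1->2; 2->0]
2) trace h;k:
  0 h~>3 k~>0
  1 h~>1 k~>2
  2 h~>3 k~>0
  ⟦path⟧₂ = [0->0; 1->2; 2->0]
Equal? YES — commutes

Answer: COMMUTES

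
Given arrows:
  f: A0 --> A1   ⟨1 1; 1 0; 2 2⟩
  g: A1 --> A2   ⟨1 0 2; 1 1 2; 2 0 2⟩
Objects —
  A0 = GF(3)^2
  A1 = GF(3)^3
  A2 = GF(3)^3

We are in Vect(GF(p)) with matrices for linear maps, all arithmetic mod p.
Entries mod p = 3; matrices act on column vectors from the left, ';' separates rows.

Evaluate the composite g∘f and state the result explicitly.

Answer: ⟨2 2; 0 2; 0 0⟩

Work:
  e0=⟨1,0⟩ f-->⟨1,1,2⟩ g-->⟨2,0,0⟩
  e1=⟨0,1⟩ f-->⟨1,0,2⟩ g-->⟨2,2,0⟩
result: ⟨2 2; 0 2; 0 0⟩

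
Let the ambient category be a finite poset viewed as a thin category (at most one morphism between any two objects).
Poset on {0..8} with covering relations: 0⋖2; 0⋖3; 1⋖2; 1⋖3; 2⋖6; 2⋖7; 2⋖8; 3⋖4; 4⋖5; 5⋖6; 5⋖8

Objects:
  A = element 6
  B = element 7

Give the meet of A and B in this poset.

Lower bounds of A=6 and B=7: {0,1,2}
  0 ≤ 2
  1 ≤ 2
  2 ≤ 2
glb = 2

Answer: A∧B = 2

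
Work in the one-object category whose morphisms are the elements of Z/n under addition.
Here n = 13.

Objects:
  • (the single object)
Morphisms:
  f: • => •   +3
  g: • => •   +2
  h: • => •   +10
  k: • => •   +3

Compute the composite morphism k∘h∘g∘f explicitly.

  0 +3≡3 +2≡5 +10≡2 +3≡5  (mod 13)
⟦path⟧: +5

Answer: +5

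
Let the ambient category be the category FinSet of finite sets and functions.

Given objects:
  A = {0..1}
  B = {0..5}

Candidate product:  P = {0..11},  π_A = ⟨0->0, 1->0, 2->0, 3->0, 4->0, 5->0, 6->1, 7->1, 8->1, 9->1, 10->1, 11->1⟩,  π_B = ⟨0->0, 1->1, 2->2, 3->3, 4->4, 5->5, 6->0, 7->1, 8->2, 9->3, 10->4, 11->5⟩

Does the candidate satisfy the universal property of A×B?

|A|·|B| = 2·6 = 12;  |P| = 12
Check the pairing map k ↦ (π_A(k), π_B(k)):
  0 -> (0,0)
  1 -> (0,1)
  2 -> (0,2)
  3 -> (0,3)
  4 -> (0,4)
  5 -> (0,5)
  6 -> (1,0)
  7 -> (1,1)
  8 -> (1,2)
  9 -> (1,3)
  10 -> (1,4)
  11 -> (1,5)
distinct pairs in image: 12 / 12 needed
  → bijection onto A×B; projections well-typed.

Answer: VALID PRODUCT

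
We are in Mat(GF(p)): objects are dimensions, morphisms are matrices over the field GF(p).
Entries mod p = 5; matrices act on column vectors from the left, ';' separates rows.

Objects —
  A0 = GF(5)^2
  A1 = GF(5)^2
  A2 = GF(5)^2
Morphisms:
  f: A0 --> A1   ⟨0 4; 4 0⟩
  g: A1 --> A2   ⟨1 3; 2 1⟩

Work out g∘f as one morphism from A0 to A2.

  e0=[1,0] f-->[0,4] g-->[2,4]
  e1=[0,1] f-->[4,0] g-->[4,3]
composite: ⟨2 4; 4 3⟩

Answer: ⟨2 4; 4 3⟩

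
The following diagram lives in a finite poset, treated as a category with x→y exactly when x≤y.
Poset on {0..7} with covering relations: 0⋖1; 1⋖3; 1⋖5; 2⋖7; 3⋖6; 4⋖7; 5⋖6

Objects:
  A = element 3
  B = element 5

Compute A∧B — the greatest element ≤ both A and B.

Answer: A∧B = 1

Derivation:
Lower bounds of A=3 and B=5: {0,1}
  0 ≤ 1
  1 ≤ 1
glb = 1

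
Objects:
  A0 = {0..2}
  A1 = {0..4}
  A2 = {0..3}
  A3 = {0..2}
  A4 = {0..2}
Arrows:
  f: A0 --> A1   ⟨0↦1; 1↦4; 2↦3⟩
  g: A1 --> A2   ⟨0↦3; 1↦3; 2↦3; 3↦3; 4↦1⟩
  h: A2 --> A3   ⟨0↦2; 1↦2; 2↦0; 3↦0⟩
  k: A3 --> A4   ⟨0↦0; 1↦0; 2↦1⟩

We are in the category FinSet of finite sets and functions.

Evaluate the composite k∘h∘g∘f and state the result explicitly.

Answer: ⟨0↦0; 1↦1; 2↦0⟩

Trace:
  0 f-->1 g-->3 h-->0 k-->0
  1 f-->4 g-->1 h-->2 k-->1
  2 f-->3 g-->3 h-->0 k-->0
⟦path⟧: ⟨0↦0; 1↦1; 2↦0⟩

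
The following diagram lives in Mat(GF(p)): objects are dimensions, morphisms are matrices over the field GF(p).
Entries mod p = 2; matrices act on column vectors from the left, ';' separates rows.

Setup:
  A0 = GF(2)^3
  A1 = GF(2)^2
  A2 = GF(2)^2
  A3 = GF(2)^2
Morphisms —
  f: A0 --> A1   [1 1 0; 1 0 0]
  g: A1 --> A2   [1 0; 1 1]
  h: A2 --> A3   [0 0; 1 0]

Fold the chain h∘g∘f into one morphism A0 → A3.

Answer: [0 0 0; 1 1 0]

Trace:
  e0=[1,0,0] f-->[1,1] g-->[1,0] h-->[0,1]
  e1=[0,1,0] f-->[1,0] g-->[1,1] h-->[0,1]
  e2=[0,0,1] f-->[0,0] g-->[0,0] h-->[0,0]
result: [0 0 0; 1 1 0]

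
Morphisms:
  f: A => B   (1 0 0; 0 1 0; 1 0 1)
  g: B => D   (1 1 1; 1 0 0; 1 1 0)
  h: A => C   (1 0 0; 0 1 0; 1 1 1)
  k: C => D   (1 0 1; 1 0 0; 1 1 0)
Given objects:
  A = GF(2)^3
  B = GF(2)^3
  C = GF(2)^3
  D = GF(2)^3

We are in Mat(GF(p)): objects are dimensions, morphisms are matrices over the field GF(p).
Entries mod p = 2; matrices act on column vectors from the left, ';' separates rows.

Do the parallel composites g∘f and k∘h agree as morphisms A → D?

Path 1 = f;g:
  e0=(1,0,0) f=>(1,0,1) g=>(0,1,1)
  e1=(0,1,0) f=>(0,1,0) g=>(1,0,1)
  e2=(0,0,1) f=>(0,0,1) g=>(1,0,0)
  ⟦path⟧₁ = (0 1 1; 1 0 0; 1 1 0)
Path 2 = h;k:
  e0=(1,0,0) h=>(1,0,1) k=>(0,1,1)
  e1=(0,1,0) h=>(0,1,1) k=>(1,0,1)
  e2=(0,0,1) h=>(0,0,1) k=>(1,0,0)
  ⟦path⟧₂ = (0 1 1; 1 0 0; 1 1 0)
Equal? equal; square commutes

Answer: COMMUTES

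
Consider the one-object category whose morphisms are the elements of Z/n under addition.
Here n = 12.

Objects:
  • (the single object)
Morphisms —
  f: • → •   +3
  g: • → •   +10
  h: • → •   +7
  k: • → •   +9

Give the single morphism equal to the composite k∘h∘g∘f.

Answer: +5

Derivation:
  0 +3≡3 +10≡1 +7≡8 +9≡5  (mod 12)
result: +5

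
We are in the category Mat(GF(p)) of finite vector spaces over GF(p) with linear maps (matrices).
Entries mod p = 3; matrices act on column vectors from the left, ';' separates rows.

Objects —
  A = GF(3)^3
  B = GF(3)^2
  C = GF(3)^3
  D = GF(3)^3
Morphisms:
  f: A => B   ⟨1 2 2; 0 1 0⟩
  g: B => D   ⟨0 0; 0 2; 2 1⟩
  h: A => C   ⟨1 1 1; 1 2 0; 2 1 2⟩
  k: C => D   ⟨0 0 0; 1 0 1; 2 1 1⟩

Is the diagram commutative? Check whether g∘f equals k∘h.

1) trace f;g:
  e0=⟨1,0,0⟩ f=>⟨1,0⟩ g=>⟨0,0,2⟩
  e1=⟨0,1,0⟩ f=>⟨2,1⟩ g=>⟨0,2,2⟩
  e2=⟨0,0,1⟩ f=>⟨2,0⟩ g=>⟨0,0,1⟩
  composite₁ = ⟨0 0 0; 0 2 0; 2 2 1⟩
2) trace h;k:
  e0=⟨1,0,0⟩ h=>⟨1,1,2⟩ k=>⟨0,0,2⟩
  e1=⟨0,1,0⟩ h=>⟨1,2,1⟩ k=>⟨0,2,2⟩
  e2=⟨0,0,1⟩ h=>⟨1,0,2⟩ k=>⟨0,0,1⟩
  composite₂ = ⟨0 0 0; 0 2 0; 2 2 1⟩
Equal? YES — commutes

Answer: COMMUTES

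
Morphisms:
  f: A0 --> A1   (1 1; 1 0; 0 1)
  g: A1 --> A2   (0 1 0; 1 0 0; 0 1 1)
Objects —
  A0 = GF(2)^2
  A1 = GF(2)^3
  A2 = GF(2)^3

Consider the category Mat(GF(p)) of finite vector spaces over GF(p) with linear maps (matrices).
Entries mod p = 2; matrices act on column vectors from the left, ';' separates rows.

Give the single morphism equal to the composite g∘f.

Answer: (1 0; 1 1; 1 1)

Derivation:
  e0=(1,0) f-->(1,1,0) g-->(1,1,1)
  e1=(0,1) f-->(1,0,1) g-->(0,1,1)
result: (1 0; 1 1; 1 1)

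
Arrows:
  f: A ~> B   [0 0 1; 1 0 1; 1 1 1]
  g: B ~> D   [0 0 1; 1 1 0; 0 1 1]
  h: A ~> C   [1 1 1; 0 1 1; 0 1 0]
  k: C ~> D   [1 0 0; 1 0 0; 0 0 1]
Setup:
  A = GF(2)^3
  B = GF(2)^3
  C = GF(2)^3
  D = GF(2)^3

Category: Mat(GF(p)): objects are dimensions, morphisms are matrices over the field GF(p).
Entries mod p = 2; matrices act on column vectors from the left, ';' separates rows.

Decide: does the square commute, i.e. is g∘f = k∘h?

Answer: DOES NOT COMMUTE

Work:
Path 1 = f;g:
  e0=(1,0,0) f~>(0,1,1) g~>(1,1,0)
  e1=(0,1,0) f~>(0,0,1) g~>(1,0,1)
  e2=(0,0,1) f~>(1,1,1) g~>(1,0,0)
  result₁ = [1 1 1; 1 0 0; 0 1 0]
Path 2 = h;k:
  e0=(1,0,0) h~>(1,0,0) k~>(1,1,0)
  e1=(0,1,0) h~>(1,1,1) k~>(1,1,1)
  e2=(0,0,1) h~>(1,1,0) k~>(1,1,0)
  result₂ = [1 1 1; 1 1 1; 0 1 0]
Equal? differ; not commutative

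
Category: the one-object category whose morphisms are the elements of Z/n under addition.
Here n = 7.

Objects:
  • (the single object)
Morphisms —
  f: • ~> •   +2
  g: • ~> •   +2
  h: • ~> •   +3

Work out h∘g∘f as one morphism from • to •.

Answer: +0

Trace:
  0 +2≡2 +2≡4 +3≡0  (mod 7)
result: +0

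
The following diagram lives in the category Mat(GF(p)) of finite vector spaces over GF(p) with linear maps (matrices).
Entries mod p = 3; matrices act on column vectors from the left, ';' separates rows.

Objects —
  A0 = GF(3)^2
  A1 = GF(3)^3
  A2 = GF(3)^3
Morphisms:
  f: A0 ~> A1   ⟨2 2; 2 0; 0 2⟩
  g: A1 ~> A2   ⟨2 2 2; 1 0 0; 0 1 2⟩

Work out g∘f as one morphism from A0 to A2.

Answer: ⟨2 2; 2 2; 2 1⟩

Trace:
  e0=[1,0] f~>[2,2,0] g~>[2,2,2]
  e1=[0,1] f~>[2,0,2] g~>[2,2,1]
composite: ⟨2 2; 2 2; 2 1⟩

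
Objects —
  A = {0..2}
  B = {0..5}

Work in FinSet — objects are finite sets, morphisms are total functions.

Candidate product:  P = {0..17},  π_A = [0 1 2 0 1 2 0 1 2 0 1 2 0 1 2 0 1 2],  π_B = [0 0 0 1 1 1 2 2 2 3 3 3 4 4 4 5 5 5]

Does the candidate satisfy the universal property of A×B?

Answer: VALID PRODUCT

Work:
|A|·|B| = 3·6 = 18;  |P| = 18
Check the pairing map k ↦ (π_A(k), π_B(k)):
  0 -> (0,0)
  1 -> (1,0)
  2 -> (2,0)
  3 -> (0,1)
  4 -> (1,1)
  5 -> (2,1)
  6 -> (0,2)
  7 -> (1,2)
  8 -> (2,2)
  9 -> (0,3)
  10 -> (1,3)
  11 -> (2,3)
  12 -> (0,4)
  13 -> (1,4)
  14 -> (2,4)
  15 -> (0,5)
  16 -> (1,5)
  17 -> (2,5)
distinct pairs in image: 18 / 18 needed
  → bijection onto A×B; projections well-typed.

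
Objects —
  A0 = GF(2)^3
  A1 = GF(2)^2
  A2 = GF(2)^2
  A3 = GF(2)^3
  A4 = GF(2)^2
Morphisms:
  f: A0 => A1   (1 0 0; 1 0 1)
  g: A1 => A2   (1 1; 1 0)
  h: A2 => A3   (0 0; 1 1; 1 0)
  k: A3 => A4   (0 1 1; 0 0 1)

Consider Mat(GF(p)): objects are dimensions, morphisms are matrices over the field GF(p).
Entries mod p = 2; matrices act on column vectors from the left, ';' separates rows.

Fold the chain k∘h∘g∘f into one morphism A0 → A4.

  e0=⟨1,0,0⟩ f=>⟨1,1⟩ g=>⟨0,1⟩ h=>⟨0,1,0⟩ k=>⟨1,0⟩
  e1=⟨0,1,0⟩ f=>⟨0,0⟩ g=>⟨0,0⟩ h=>⟨0,0,0⟩ k=>⟨0,0⟩
  e2=⟨0,0,1⟩ f=>⟨0,1⟩ g=>⟨1,0⟩ h=>⟨0,1,1⟩ k=>⟨0,1⟩
composite: (1 0 0; 0 0 1)

Answer: (1 0 0; 0 0 1)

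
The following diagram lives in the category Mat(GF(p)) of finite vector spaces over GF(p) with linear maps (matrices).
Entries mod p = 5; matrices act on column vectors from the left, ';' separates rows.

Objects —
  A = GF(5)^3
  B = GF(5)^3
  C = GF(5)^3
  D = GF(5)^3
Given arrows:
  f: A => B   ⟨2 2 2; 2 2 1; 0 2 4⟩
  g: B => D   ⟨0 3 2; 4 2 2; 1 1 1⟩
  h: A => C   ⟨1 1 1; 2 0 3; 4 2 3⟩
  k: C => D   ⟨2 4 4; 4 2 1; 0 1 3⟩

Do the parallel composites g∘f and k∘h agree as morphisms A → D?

Answer: COMMUTES

Trace:
1) trace f;g:
  e0=[1,0,0] f=>[2,2,0] g=>[1,2,4]
  e1=[0,1,0] f=>[2,2,2] g=>[0,1,1]
  e2=[0,0,1] f=>[2,1,4] g=>[1,3,2]
  result₁ = ⟨1 0 1; 2 1 3; 4 1 2⟩
2) trace h;k:
  e0=[1,0,0] h=>[1,2,4] k=>[1,2,4]
  e1=[0,1,0] h=>[1,0,2] k=>[0,1,1]
  e2=[0,0,1] h=>[1,3,3] k=>[1,3,2]
  result₂ = ⟨1 0 1; 2 1 3; 4 1 2⟩
Equal? YES — commutes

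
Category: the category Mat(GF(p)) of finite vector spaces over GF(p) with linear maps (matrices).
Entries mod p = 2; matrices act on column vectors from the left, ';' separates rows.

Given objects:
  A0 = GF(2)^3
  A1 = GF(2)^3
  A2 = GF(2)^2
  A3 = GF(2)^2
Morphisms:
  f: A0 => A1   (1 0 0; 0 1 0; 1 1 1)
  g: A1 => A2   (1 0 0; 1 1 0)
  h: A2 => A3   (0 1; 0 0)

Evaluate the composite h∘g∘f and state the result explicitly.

Answer: (1 1 0; 0 0 0)

Trace:
  e0=⟨1,0,0⟩ f=>⟨1,0,1⟩ g=>⟨1,1⟩ h=>⟨1,0⟩
  e1=⟨0,1,0⟩ f=>⟨0,1,1⟩ g=>⟨0,1⟩ h=>⟨1,0⟩
  e2=⟨0,0,1⟩ f=>⟨0,0,1⟩ g=>⟨0,0⟩ h=>⟨0,0⟩
⟦path⟧: (1 1 0; 0 0 0)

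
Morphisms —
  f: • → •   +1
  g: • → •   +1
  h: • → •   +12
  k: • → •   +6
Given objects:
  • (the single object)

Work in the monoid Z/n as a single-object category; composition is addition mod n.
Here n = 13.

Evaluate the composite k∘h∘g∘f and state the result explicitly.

  0 +1≡1 +1≡2 +12≡1 +6≡7  (mod 13)
⟦path⟧: +7

Answer: +7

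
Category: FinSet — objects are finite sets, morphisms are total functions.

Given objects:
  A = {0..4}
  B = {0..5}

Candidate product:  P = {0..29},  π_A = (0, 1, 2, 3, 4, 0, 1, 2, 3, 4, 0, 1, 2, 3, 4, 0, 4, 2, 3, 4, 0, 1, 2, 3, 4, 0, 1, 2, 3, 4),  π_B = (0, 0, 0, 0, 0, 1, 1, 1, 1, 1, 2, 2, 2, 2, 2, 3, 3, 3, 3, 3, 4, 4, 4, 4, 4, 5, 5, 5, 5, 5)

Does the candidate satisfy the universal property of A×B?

|A|·|B| = 5·6 = 30;  |P| = 30
Check the pairing map k ↦ (π_A(k), π_B(k)):
  0 ↦ (0,0)
  1 ↦ (1,0)
  2 ↦ (2,0)
  3 ↦ (3,0)
  4 ↦ (4,0)
  5 ↦ (0,1)
  6 ↦ (1,1)
  7 ↦ (2,1)
  8 ↦ (3,1)
  9 ↦ (4,1)
  10 ↦ (0,2)
  11 ↦ (1,2)
  12 ↦ (2,2)
  13 ↦ (3,2)
  14 ↦ (4,2)
  15 ↦ (0,3)
  16 ↦ (4,3)
  17 ↦ (2,3)
  18 ↦ (3,3)
  19 ↦ (4,3)  ✗ repeats pair of k=16
  20 ↦ (0,4)
  21 ↦ (1,4)
  22 ↦ (2,4)
  23 ↦ (3,4)
  24 ↦ (4,4)
  25 ↦ (0,5)
  26 ↦ (1,5)
  27 ↦ (2,5)
  28 ↦ (3,5)
  29 ↦ (4,5)
distinct pairs in image: 29 / 30 needed
  → (4,3) hit at k=16 and k=19

Answer: NOT A VALID PRODUCT — duplicate pair at indices 19,16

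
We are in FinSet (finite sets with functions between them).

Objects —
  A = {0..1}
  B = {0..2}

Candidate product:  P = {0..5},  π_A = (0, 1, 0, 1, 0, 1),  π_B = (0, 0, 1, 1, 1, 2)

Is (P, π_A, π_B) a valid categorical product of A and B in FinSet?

Answer: NOT A VALID PRODUCT — duplicate pair at indices 2,4

Work:
|A|·|B| = 2·3 = 6;  |P| = 6
Check the pairing map k ↦ (π_A(k), π_B(k)):
  0 -> (0,0)
  1 -> (1,0)
  2 -> (0,1)
  3 -> (1,1)
  4 -> (0,1)  ✗ repeats pair of k=2
  5 -> (1,2)
distinct pairs in image: 5 / 6 needed
  → (0,1) hit at k=2 and k=4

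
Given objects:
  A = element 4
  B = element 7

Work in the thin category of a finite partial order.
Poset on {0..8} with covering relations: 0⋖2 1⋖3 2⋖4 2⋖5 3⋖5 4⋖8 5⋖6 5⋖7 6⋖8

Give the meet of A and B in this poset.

{x : x⊑A ∧ x⊑B} = {0,2}  (A=4, B=7)
  0 ⊑ 2
  2 ⊑ 2
glb = 2

Answer: A∧B = 2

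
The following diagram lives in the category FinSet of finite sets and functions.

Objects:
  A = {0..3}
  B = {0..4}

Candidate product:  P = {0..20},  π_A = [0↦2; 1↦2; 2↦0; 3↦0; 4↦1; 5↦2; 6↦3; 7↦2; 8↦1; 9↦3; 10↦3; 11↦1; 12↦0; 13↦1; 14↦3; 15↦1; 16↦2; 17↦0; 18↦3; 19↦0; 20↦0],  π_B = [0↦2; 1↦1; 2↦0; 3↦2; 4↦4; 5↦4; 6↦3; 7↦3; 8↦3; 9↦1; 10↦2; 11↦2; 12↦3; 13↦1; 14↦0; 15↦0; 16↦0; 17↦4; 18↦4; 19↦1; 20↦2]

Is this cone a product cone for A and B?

|A|·|B| = 4·5 = 20;  |P| = 21
  → cardinalities differ; no bijection possible.

Answer: NOT A VALID PRODUCT — |P|=21 ≠ |A|·|B|=20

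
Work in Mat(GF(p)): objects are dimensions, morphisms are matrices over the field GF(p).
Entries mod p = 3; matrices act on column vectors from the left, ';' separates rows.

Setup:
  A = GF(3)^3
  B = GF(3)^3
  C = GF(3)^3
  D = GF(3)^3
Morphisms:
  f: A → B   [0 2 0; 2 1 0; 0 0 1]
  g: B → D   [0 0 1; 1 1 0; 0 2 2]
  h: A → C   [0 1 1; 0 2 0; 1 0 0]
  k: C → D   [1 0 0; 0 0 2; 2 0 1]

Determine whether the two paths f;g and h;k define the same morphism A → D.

Answer: DOES NOT COMMUTE

Trace:
Along f;g (path 1):
  e0=[1,0,0] f→[0,2,0] g→[0,2,1]
  e1=[0,1,0] f→[2,1,0] g→[0,0,2]
  e2=[0,0,1] f→[0,0,1] g→[1,0,2]
  result₁ = [0 0 1; 2 0 0; 1 2 2]
Along h;k (path 2):
  e0=[1,0,0] h→[0,0,1] k→[0,2,1]
  e1=[0,1,0] h→[1,2,0] k→[1,0,2]
  e2=[0,0,1] h→[1,0,0] k→[1,0,2]
  result₂ = [0 1 1; 2 0 0; 1 2 2]
Equal? distinct morphisms ✗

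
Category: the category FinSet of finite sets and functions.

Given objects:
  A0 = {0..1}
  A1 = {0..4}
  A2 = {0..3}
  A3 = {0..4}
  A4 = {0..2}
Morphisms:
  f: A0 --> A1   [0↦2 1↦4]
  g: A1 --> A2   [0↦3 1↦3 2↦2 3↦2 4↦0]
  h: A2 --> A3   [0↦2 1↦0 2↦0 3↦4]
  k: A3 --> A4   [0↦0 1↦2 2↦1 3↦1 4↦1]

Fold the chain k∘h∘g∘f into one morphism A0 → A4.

Answer: [0↦0 1↦1]

Trace:
  0 f-->2 g-->2 h-->0 k-->0
  1 f-->4 g-->0 h-->2 k-->1
composite: [0↦0 1↦1]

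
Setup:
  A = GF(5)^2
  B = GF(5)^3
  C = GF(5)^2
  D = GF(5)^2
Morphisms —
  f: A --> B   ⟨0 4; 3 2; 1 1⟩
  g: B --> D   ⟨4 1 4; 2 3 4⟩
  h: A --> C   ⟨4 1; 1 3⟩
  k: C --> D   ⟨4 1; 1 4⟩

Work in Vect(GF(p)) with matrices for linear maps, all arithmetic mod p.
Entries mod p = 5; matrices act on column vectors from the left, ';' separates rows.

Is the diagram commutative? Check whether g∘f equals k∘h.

1) trace f;g:
  e0=(1,0) f-->(0,3,1) g-->(2,3)
  e1=(0,1) f-->(4,2,1) g-->(2,3)
  result₁ = ⟨2 2; 3 3⟩
2) trace h;k:
  e0=(1,0) h-->(4,1) k-->(2,3)
  e1=(0,1) h-->(1,3) k-->(2,3)
  result₂ = ⟨2 2; 3 3⟩
Equal? YES — commutes

Answer: COMMUTES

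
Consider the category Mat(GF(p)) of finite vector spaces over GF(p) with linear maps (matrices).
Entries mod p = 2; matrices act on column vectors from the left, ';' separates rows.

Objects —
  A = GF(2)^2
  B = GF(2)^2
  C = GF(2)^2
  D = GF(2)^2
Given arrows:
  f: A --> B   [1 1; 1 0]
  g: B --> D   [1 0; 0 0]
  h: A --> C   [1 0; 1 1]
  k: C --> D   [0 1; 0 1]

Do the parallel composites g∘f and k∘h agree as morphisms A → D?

Path 1 = f;g:
  e0=[1,0] f-->[1,1] g-->[1,0]
  e1=[0,1] f-->[1,0] g-->[1,0]
  ⟦path⟧₁ = [1 1; 0 0]
Path 2 = h;k:
  e0=[1,0] h-->[1,1] k-->[1,1]
  e1=[0,1] h-->[0,1] k-->[1,1]
  ⟦path⟧₂ = [1 1; 1 1]
Equal? NO — does not commute

Answer: DOES NOT COMMUTE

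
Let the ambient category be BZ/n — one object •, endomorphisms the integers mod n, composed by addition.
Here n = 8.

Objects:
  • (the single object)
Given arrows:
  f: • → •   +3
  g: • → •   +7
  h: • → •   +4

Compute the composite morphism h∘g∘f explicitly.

  0 +3≡3 +7≡2 +4≡6  (mod 8)
result: +6

Answer: +6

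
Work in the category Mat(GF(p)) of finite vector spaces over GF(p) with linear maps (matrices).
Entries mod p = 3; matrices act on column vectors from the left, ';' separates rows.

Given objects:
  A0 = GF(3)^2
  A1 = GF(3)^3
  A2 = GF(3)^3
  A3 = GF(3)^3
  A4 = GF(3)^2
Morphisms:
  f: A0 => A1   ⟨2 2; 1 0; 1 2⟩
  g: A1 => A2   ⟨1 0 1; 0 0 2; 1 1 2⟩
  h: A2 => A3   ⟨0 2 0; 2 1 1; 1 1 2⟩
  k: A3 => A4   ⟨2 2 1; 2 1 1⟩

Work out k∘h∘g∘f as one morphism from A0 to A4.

Answer: ⟨1 0; 0 0⟩

Work:
  e0=[1,0] f=>[2,1,1] g=>[0,2,2] h=>[1,1,0] k=>[1,0]
  e1=[0,1] f=>[2,0,2] g=>[1,1,0] h=>[2,0,2] k=>[0,0]
⟦path⟧: ⟨1 0; 0 0⟩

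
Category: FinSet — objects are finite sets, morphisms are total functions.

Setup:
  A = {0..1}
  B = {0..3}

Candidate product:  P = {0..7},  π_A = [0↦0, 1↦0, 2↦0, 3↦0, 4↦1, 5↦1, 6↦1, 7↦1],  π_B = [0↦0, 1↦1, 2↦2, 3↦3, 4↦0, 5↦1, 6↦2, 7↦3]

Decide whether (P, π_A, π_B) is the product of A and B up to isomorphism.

|A|·|B| = 2·4 = 8;  |P| = 8
Check the pairing map k ↦ (π_A(k), π_B(k)):
  0 ↦ (0,0)
  1 ↦ (0,1)
  2 ↦ (0,2)
  3 ↦ (0,3)
  4 ↦ (1,0)
  5 ↦ (1,1)
  6 ↦ (1,2)
  7 ↦ (1,3)
distinct pairs in image: 8 / 8 needed
  → bijection onto A×B; projections well-typed.

Answer: VALID PRODUCT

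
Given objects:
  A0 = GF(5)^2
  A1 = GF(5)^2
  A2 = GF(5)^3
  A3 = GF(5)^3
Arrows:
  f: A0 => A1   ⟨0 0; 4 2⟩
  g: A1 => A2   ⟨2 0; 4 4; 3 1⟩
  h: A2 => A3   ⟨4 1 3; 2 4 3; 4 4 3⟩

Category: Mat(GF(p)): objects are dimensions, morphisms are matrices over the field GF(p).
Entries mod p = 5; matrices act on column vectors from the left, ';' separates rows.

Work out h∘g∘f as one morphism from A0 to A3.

  e0=(1,0) f=>(0,4) g=>(0,1,4) h=>(3,1,1)
  e1=(0,1) f=>(0,2) g=>(0,3,2) h=>(4,3,3)
composite: ⟨3 4; 1 3; 1 3⟩

Answer: ⟨3 4; 1 3; 1 3⟩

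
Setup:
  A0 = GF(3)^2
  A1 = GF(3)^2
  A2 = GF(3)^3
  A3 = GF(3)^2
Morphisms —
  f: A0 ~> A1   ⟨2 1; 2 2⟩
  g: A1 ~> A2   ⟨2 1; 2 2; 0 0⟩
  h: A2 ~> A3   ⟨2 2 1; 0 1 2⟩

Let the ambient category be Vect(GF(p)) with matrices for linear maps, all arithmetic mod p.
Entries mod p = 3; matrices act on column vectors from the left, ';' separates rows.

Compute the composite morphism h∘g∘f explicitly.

Answer: ⟨1 2; 2 0⟩

Work:
  e0=⟨1,0⟩ f~>⟨2,2⟩ g~>⟨0,2,0⟩ h~>⟨1,2⟩
  e1=⟨0,1⟩ f~>⟨1,2⟩ g~>⟨1,0,0⟩ h~>⟨2,0⟩
⟦path⟧: ⟨1 2; 2 0⟩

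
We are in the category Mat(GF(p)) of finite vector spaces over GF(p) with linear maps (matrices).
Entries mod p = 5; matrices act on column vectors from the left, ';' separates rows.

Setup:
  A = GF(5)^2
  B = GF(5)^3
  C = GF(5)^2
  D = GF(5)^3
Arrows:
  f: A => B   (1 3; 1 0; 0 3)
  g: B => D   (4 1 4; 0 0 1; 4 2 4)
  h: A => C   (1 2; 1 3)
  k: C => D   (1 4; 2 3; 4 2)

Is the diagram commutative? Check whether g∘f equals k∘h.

Answer: COMMUTES

Trace:
Path 1 = f;g:
  e0=(1,0) f=>(1,1,0) g=>(0,0,1)
  e1=(0,1) f=>(3,0,3) g=>(4,3,4)
  composite₁ = (0 4; 0 3; 1 4)
Path 2 = h;k:
  e0=(1,0) h=>(1,1) k=>(0,0,1)
  e1=(0,1) h=>(2,3) k=>(4,3,4)
  composite₂ = (0 4; 0 3; 1 4)
Equal? same morphism ✓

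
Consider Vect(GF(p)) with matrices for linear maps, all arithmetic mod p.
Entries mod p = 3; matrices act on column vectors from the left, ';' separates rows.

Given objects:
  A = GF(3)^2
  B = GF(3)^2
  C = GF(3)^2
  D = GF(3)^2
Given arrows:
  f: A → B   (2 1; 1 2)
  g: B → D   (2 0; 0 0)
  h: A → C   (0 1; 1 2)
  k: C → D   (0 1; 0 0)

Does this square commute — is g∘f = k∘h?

1) trace f;g:
  e0=(1,0) f→(2,1) g→(1,0)
  e1=(0,1) f→(1,2) g→(2,0)
  ⟦path⟧₁ = (1 2; 0 0)
2) trace h;k:
  e0=(1,0) h→(0,1) k→(1,0)
  e1=(0,1) h→(1,2) k→(2,0)
  ⟦path⟧₂ = (1 2; 0 0)
Equal? same morphism ✓

Answer: COMMUTES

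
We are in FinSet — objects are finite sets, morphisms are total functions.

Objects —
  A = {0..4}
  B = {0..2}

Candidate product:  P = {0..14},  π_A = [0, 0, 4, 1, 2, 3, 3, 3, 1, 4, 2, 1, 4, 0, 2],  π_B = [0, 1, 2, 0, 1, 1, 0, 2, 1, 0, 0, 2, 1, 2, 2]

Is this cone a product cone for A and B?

|A|·|B| = 5·3 = 15;  |P| = 15
Check the pairing map k ↦ (π_A(k), π_B(k)):
  0 -> (0,0)
  1 -> (0,1)
  2 -> (4,2)
  3 -> (1,0)
  4 -> (2,1)
  5 -> (3,1)
  6 -> (3,0)
  7 -> (3,2)
  8 -> (1,1)
  9 -> (4,0)
  10 -> (2,0)
  11 -> (1,2)
  12 -> (4,1)
  13 -> (0,2)
  14 -> (2,2)
distinct pairs in image: 15 / 15 needed
  → bijection onto A×B; projections well-typed.

Answer: VALID PRODUCT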